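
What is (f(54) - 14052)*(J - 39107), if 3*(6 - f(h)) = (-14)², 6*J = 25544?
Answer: 4425977366/9 ≈ 4.9177e+8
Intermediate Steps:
J = 12772/3 (J = (⅙)*25544 = 12772/3 ≈ 4257.3)
f(h) = -178/3 (f(h) = 6 - ⅓*(-14)² = 6 - ⅓*196 = 6 - 196/3 = -178/3)
(f(54) - 14052)*(J - 39107) = (-178/3 - 14052)*(12772/3 - 39107) = -42334/3*(-104549/3) = 4425977366/9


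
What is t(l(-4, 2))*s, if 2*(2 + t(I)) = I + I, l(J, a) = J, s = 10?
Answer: -60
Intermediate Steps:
t(I) = -2 + I (t(I) = -2 + (I + I)/2 = -2 + (2*I)/2 = -2 + I)
t(l(-4, 2))*s = (-2 - 4)*10 = -6*10 = -60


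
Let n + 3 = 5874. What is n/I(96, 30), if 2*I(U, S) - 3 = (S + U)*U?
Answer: 3914/4033 ≈ 0.97049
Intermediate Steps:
I(U, S) = 3/2 + U*(S + U)/2 (I(U, S) = 3/2 + ((S + U)*U)/2 = 3/2 + (U*(S + U))/2 = 3/2 + U*(S + U)/2)
n = 5871 (n = -3 + 5874 = 5871)
n/I(96, 30) = 5871/(3/2 + (½)*96² + (½)*30*96) = 5871/(3/2 + (½)*9216 + 1440) = 5871/(3/2 + 4608 + 1440) = 5871/(12099/2) = 5871*(2/12099) = 3914/4033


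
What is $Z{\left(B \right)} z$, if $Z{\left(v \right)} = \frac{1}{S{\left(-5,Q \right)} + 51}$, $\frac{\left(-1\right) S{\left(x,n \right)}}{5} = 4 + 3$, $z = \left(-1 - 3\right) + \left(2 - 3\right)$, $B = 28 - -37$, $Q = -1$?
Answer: $- \frac{5}{16} \approx -0.3125$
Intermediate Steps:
$B = 65$ ($B = 28 + 37 = 65$)
$z = -5$ ($z = -4 - 1 = -5$)
$S{\left(x,n \right)} = -35$ ($S{\left(x,n \right)} = - 5 \left(4 + 3\right) = \left(-5\right) 7 = -35$)
$Z{\left(v \right)} = \frac{1}{16}$ ($Z{\left(v \right)} = \frac{1}{-35 + 51} = \frac{1}{16}$)
$Z{\left(B \right)} z = \frac{1}{16} \left(-5\right) = - \frac{5}{16}$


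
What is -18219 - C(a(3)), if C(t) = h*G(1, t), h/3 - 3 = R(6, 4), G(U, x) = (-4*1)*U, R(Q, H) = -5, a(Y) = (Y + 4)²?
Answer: -18243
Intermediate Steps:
a(Y) = (4 + Y)²
G(U, x) = -4*U
h = -6 (h = 9 + 3*(-5) = 9 - 15 = -6)
C(t) = 24 (C(t) = -(-24) = -6*(-4) = 24)
-18219 - C(a(3)) = -18219 - 1*24 = -18219 - 24 = -18243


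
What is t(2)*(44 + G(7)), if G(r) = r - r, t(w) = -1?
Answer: -44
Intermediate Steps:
G(r) = 0
t(2)*(44 + G(7)) = -(44 + 0) = -1*44 = -44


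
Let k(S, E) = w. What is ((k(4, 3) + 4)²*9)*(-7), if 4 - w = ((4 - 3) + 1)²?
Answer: -1008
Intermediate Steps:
w = 0 (w = 4 - ((4 - 3) + 1)² = 4 - (1 + 1)² = 4 - 1*2² = 4 - 1*4 = 4 - 4 = 0)
k(S, E) = 0
((k(4, 3) + 4)²*9)*(-7) = ((0 + 4)²*9)*(-7) = (4²*9)*(-7) = (16*9)*(-7) = 144*(-7) = -1008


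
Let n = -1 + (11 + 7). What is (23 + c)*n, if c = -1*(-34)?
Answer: 969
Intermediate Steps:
n = 17 (n = -1 + 18 = 17)
c = 34
(23 + c)*n = (23 + 34)*17 = 57*17 = 969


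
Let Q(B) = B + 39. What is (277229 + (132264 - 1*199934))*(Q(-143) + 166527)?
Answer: 34875437457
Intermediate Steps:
Q(B) = 39 + B
(277229 + (132264 - 1*199934))*(Q(-143) + 166527) = (277229 + (132264 - 1*199934))*((39 - 143) + 166527) = (277229 + (132264 - 199934))*(-104 + 166527) = (277229 - 67670)*166423 = 209559*166423 = 34875437457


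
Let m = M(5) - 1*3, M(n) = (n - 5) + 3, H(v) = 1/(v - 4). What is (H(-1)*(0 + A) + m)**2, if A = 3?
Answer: 9/25 ≈ 0.36000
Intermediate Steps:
H(v) = 1/(-4 + v)
M(n) = -2 + n (M(n) = (-5 + n) + 3 = -2 + n)
m = 0 (m = (-2 + 5) - 1*3 = 3 - 3 = 0)
(H(-1)*(0 + A) + m)**2 = ((0 + 3)/(-4 - 1) + 0)**2 = (3/(-5) + 0)**2 = (-1/5*3 + 0)**2 = (-3/5 + 0)**2 = (-3/5)**2 = 9/25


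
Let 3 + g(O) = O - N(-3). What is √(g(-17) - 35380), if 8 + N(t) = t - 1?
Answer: 6*I*√983 ≈ 188.12*I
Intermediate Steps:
N(t) = -9 + t (N(t) = -8 + (t - 1) = -8 + (-1 + t) = -9 + t)
g(O) = 9 + O (g(O) = -3 + (O - (-9 - 3)) = -3 + (O - 1*(-12)) = -3 + (O + 12) = -3 + (12 + O) = 9 + O)
√(g(-17) - 35380) = √((9 - 17) - 35380) = √(-8 - 35380) = √(-35388) = 6*I*√983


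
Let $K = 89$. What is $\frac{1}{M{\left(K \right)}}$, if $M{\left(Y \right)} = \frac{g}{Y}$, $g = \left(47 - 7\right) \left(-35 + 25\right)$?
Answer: $- \frac{89}{400} \approx -0.2225$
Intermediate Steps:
$g = -400$ ($g = 40 \left(-10\right) = -400$)
$M{\left(Y \right)} = - \frac{400}{Y}$
$\frac{1}{M{\left(K \right)}} = \frac{1}{\left(-400\right) \frac{1}{89}} = \frac{1}{- \frac{400}{89}} = - \frac{89}{400}$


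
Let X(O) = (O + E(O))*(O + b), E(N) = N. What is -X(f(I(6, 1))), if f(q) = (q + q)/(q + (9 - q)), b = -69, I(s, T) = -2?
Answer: -5000/81 ≈ -61.728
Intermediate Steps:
f(q) = 2*q/9 (f(q) = (2*q)/9 = (2*q)*(1/9) = 2*q/9)
X(O) = 2*O*(-69 + O) (X(O) = (O + O)*(O - 69) = (2*O)*(-69 + O) = 2*O*(-69 + O))
-X(f(I(6, 1))) = -2*(2/9)*(-2)*(-69 + (2/9)*(-2)) = -2*(-4)*(-69 - 4/9)/9 = -2*(-4)*(-625)/(9*9) = -1*5000/81 = -5000/81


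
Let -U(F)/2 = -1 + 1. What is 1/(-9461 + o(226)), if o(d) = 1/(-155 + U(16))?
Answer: -155/1466456 ≈ -0.00010570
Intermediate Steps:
U(F) = 0 (U(F) = -2*(-1 + 1) = -2*0 = 0)
o(d) = -1/155 (o(d) = 1/(-155 + 0) = 1/(-155) = -1/155)
1/(-9461 + o(226)) = 1/(-9461 - 1/155) = 1/(-1466456/155) = -155/1466456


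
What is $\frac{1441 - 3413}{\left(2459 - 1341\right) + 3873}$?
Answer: $- \frac{1972}{4991} \approx -0.39511$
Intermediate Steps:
$\frac{1441 - 3413}{\left(2459 - 1341\right) + 3873} = - \frac{1972}{\left(2459 - 1341\right) + 3873} = - \frac{1972}{1118 + 3873} = - \frac{1972}{4991}$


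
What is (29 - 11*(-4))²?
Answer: 5329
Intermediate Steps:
(29 - 11*(-4))² = (29 + 44)² = 73² = 5329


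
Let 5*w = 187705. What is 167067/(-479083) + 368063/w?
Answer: 5485834322/580169513 ≈ 9.4556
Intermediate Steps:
w = 37541 (w = (1/5)*187705 = 37541)
167067/(-479083) + 368063/w = 167067/(-479083) + 368063/37541 = 167067*(-1/479083) + 368063*(1/37541) = -167067/479083 + 11873/1211 = 5485834322/580169513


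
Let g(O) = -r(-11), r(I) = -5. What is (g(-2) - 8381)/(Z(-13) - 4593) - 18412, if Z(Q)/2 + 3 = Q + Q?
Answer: -85625836/4651 ≈ -18410.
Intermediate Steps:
Z(Q) = -6 + 4*Q (Z(Q) = -6 + 2*(Q + Q) = -6 + 2*(2*Q) = -6 + 4*Q)
g(O) = 5 (g(O) = -1*(-5) = 5)
(g(-2) - 8381)/(Z(-13) - 4593) - 18412 = (5 - 8381)/((-6 + 4*(-13)) - 4593) - 18412 = -8376/((-6 - 52) - 4593) - 18412 = -8376/(-58 - 4593) - 18412 = -8376/(-4651) - 18412 = -8376*(-1/4651) - 18412 = 8376/4651 - 18412 = -85625836/4651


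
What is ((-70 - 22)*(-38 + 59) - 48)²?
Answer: 3920400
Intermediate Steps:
((-70 - 22)*(-38 + 59) - 48)² = (-92*21 - 48)² = (-1932 - 48)² = (-1980)² = 3920400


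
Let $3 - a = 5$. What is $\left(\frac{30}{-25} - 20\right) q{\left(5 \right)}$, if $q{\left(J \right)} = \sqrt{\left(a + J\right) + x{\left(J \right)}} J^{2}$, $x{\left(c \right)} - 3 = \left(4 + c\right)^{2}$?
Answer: $- 530 \sqrt{87} \approx -4943.5$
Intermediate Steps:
$a = -2$ ($a = 3 - 5 = -2$)
$x{\left(c \right)} = 3 + \left(4 + c\right)^{2}$
$q{\left(J \right)} = J^{2} \sqrt{1 + J + \left(4 + J\right)^{2}}$ ($q{\left(J \right)} = \sqrt{\left(-2 + J\right) + \left(3 + \left(4 + J\right)^{2}\right)} J^{2} = \sqrt{1 + J + \left(4 + J\right)^{2}} J^{2} = J^{2} \sqrt{1 + J + \left(4 + J\right)^{2}}$)
$\left(\frac{30}{-25} - 20\right) q{\left(5 \right)} = \left(\frac{30}{-25} - 20\right) 5^{2} \sqrt{1 + 5 + \left(4 + 5\right)^{2}} = \left(30 \left(- \frac{1}{25}\right) - 20\right) 25 \sqrt{1 + 5 + 9^{2}} = \left(- \frac{6}{5} - 20\right) 25 \sqrt{1 + 5 + 81} = - \frac{106 \cdot 25 \sqrt{87}}{5} = - 530 \sqrt{87}$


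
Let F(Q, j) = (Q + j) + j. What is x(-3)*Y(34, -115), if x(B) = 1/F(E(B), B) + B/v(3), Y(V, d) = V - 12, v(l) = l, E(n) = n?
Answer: -220/9 ≈ -24.444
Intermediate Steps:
F(Q, j) = Q + 2*j
Y(V, d) = -12 + V
x(B) = B/3 + 1/(3*B) (x(B) = 1/(B + 2*B) + B/3 = 1/(3*B) + B*(⅓) = 1*(1/(3*B)) + B/3 = 1/(3*B) + B/3 = B/3 + 1/(3*B))
x(-3)*Y(34, -115) = ((⅓)*(1 + (-3)²)/(-3))*(-12 + 34) = ((⅓)*(-⅓)*(1 + 9))*22 = ((⅓)*(-⅓)*10)*22 = -10/9*22 = -220/9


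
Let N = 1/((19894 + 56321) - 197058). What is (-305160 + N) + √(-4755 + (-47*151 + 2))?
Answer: -36876449881/120843 + 5*I*√474 ≈ -3.0516e+5 + 108.86*I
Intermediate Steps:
N = -1/120843 (N = 1/(76215 - 197058) = 1/(-120843) = -1/120843 ≈ -8.2752e-6)
(-305160 + N) + √(-4755 + (-47*151 + 2)) = (-305160 - 1/120843) + √(-4755 + (-47*151 + 2)) = -36876449881/120843 + √(-4755 + (-7097 + 2)) = -36876449881/120843 + √(-4755 - 7095) = -36876449881/120843 + √(-11850) = -36876449881/120843 + 5*I*√474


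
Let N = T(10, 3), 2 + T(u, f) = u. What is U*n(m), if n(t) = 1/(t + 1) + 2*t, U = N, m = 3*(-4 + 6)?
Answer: 680/7 ≈ 97.143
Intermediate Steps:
T(u, f) = -2 + u
m = 6 (m = 3*2 = 6)
N = 8 (N = -2 + 10 = 8)
U = 8
n(t) = 1/(1 + t) + 2*t
U*n(m) = 8*((1 + 2*6 + 2*6²)/(1 + 6)) = 8*((1 + 12 + 2*36)/7) = 8*((1 + 12 + 72)/7) = 8*((⅐)*85) = 8*(85/7) = 680/7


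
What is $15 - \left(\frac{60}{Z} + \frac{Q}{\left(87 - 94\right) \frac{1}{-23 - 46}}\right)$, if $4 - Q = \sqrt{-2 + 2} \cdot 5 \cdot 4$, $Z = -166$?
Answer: $- \frac{13983}{581} \approx -24.067$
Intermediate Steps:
$Q = 4$ ($Q = 4 - \sqrt{-2 + 2} \cdot 5 \cdot 4 = 4 - \sqrt{0} \cdot 5 \cdot 4 = 4 - 0 \cdot 5 \cdot 4 = 4 - 0 \cdot 4 = 4 - 0 = 4 + 0 = 4$)
$15 - \left(\frac{60}{Z} + \frac{Q}{\left(87 - 94\right) \frac{1}{-23 - 46}}\right) = 15 - \left(\frac{60}{-166} + \frac{4}{\left(87 - 94\right) \frac{1}{-23 - 46}}\right) = 15 - \left(60 \left(- \frac{1}{166}\right) + \frac{4}{\left(-7\right) \frac{1}{-69}}\right) = 15 - \left(- \frac{30}{83} + \frac{4}{\left(-7\right) \left(- \frac{1}{69}\right)}\right) = 15 - \left(- \frac{30}{83} + \frac{4}{\frac{7}{69}}\right) = 15 - \left(- \frac{30}{83} + 4 \cdot \frac{69}{7}\right) = 15 - \left(- \frac{30}{83} + \frac{276}{7}\right) = 15 - \frac{22698}{581} = - \frac{13983}{581}$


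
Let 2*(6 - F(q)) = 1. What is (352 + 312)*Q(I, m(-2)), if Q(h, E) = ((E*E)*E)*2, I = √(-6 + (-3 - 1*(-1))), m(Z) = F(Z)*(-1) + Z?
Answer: -560250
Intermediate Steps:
F(q) = 11/2 (F(q) = 6 - ½*1 = 6 - ½ = 11/2)
m(Z) = -11/2 + Z (m(Z) = (11/2)*(-1) + Z = -11/2 + Z)
I = 2*I*√2 (I = √(-6 + (-3 + 1)) = √(-6 - 2) = √(-8) = 2*I*√2 ≈ 2.8284*I)
Q(h, E) = 2*E³ (Q(h, E) = (E²*E)*2 = E³*2 = 2*E³)
(352 + 312)*Q(I, m(-2)) = (352 + 312)*(2*(-11/2 - 2)³) = 664*(2*(-15/2)³) = 664*(2*(-3375/8)) = 664*(-3375/4) = -560250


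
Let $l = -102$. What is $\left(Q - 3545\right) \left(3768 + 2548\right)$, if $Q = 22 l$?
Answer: $-36563324$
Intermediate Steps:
$Q = -2244$ ($Q = 22 \left(-102\right) = -2244$)
$\left(Q - 3545\right) \left(3768 + 2548\right) = \left(-2244 - 3545\right) \left(3768 + 2548\right) = \left(-5789\right) 6316 = -36563324$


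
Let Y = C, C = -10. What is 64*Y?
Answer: -640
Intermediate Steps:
Y = -10
64*Y = 64*(-10) = -640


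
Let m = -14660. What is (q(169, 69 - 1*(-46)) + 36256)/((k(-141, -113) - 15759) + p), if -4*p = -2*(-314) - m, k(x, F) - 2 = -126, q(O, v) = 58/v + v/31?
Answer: -18466809/10035475 ≈ -1.8402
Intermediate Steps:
q(O, v) = 58/v + v/31 (q(O, v) = 58/v + v*(1/31) = 58/v + v/31)
k(x, F) = -124 (k(x, F) = 2 - 126 = -124)
p = -3822 (p = -(-2*(-314) - 1*(-14660))/4 = -(628 + 14660)/4 = -1/4*15288 = -3822)
(q(169, 69 - 1*(-46)) + 36256)/((k(-141, -113) - 15759) + p) = ((58/(69 - 1*(-46)) + (69 - 1*(-46))/31) + 36256)/((-124 - 15759) - 3822) = ((58/(69 + 46) + (69 + 46)/31) + 36256)/(-15883 - 3822) = ((58/115 + (1/31)*115) + 36256)/(-19705) = ((58*(1/115) + 115/31) + 36256)*(-1/19705) = ((58/115 + 115/31) + 36256)*(-1/19705) = (15023/3565 + 36256)*(-1/19705) = (129267663/3565)*(-1/19705) = -18466809/10035475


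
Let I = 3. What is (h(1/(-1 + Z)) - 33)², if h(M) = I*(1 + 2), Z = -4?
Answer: 576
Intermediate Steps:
h(M) = 9 (h(M) = 3*(1 + 2) = 3*3 = 9)
(h(1/(-1 + Z)) - 33)² = (9 - 33)² = (-24)² = 576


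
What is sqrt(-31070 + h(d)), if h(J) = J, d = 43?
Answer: I*sqrt(31027) ≈ 176.14*I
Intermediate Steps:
sqrt(-31070 + h(d)) = sqrt(-31070 + 43) = sqrt(-31027) = I*sqrt(31027)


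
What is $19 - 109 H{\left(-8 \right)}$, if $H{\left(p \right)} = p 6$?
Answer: $5251$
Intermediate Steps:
$H{\left(p \right)} = 6 p$
$19 - 109 H{\left(-8 \right)} = 19 - 109 \cdot 6 \left(-8\right) = 19 - -5232 = 19 + 5232 = 5251$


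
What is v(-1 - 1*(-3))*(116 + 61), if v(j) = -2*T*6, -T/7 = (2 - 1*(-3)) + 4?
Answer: 133812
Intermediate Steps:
T = -63 (T = -7*((2 - 1*(-3)) + 4) = -7*((2 + 3) + 4) = -7*(5 + 4) = -7*9 = -63)
v(j) = 756 (v(j) = -2*(-63)*6 = 126*6 = 756)
v(-1 - 1*(-3))*(116 + 61) = 756*(116 + 61) = 756*177 = 133812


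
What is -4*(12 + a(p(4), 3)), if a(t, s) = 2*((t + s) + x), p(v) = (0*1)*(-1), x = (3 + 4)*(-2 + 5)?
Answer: -240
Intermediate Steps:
x = 21 (x = 7*3 = 21)
p(v) = 0 (p(v) = 0*(-1) = 0)
a(t, s) = 42 + 2*s + 2*t (a(t, s) = 2*((t + s) + 21) = 2*((s + t) + 21) = 2*(21 + s + t) = 42 + 2*s + 2*t)
-4*(12 + a(p(4), 3)) = -4*(12 + (42 + 2*3 + 2*0)) = -4*(12 + (42 + 6 + 0)) = -4*(12 + 48) = -4*60 = -240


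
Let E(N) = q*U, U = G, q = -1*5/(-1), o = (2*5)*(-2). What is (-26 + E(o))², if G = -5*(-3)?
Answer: 2401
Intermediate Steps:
o = -20 (o = 10*(-2) = -20)
q = 5 (q = -5*(-1) = 5)
G = 15
U = 15
E(N) = 75 (E(N) = 5*15 = 75)
(-26 + E(o))² = (-26 + 75)² = 49² = 2401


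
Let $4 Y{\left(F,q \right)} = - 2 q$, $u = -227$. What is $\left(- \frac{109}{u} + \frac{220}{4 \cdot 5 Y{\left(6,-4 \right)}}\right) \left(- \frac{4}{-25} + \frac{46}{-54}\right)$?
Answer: $- \frac{84527}{20430} \approx -4.1374$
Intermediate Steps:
$Y{\left(F,q \right)} = - \frac{q}{2}$ ($Y{\left(F,q \right)} = \frac{\left(-2\right) q}{4} = - \frac{q}{2}$)
$\left(- \frac{109}{u} + \frac{220}{4 \cdot 5 Y{\left(6,-4 \right)}}\right) \left(- \frac{4}{-25} + \frac{46}{-54}\right) = \left(- \frac{109}{-227} + \frac{220}{4 \cdot 5 \left(\left(- \frac{1}{2}\right) \left(-4\right)\right)}\right) \left(- \frac{4}{-25} + \frac{46}{-54}\right) = \left(\left(-109\right) \left(- \frac{1}{227}\right) + \frac{220}{20 \cdot 2}\right) \left(\left(-4\right) \left(- \frac{1}{25}\right) + 46 \left(- \frac{1}{54}\right)\right) = \left(\frac{109}{227} + \frac{220}{40}\right) \left(\frac{4}{25} - \frac{23}{27}\right) = \left(\frac{109}{227} + 220 \cdot \frac{1}{40}\right) \left(- \frac{467}{675}\right) = \left(\frac{109}{227} + \frac{11}{2}\right) \left(- \frac{467}{675}\right) = \frac{2715}{454} \left(- \frac{467}{675}\right) = - \frac{84527}{20430}$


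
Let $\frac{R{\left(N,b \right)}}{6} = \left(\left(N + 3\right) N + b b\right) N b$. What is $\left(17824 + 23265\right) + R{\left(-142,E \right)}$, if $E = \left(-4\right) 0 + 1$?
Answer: $-16776539$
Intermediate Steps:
$E = 1$ ($E = 0 + 1 = 1$)
$R{\left(N,b \right)} = 6 N b \left(b^{2} + N \left(3 + N\right)\right)$ ($R{\left(N,b \right)} = 6 \left(\left(N + 3\right) N + b b\right) N b = 6 \left(\left(3 + N\right) N + b^{2}\right) N b = 6 \left(N \left(3 + N\right) + b^{2}\right) N b = 6 \left(b^{2} + N \left(3 + N\right)\right) N b = 6 N b \left(b^{2} + N \left(3 + N\right)\right)$)
$\left(17824 + 23265\right) + R{\left(-142,E \right)} = \left(17824 + 23265\right) + 6 \left(-142\right) 1 \left(\left(-142\right)^{2} + 1^{2} + 3 \left(-142\right)\right) = 41089 + 6 \left(-142\right) 1 \left(20164 + 1 - 426\right) = 41089 + 6 \left(-142\right) 1 \cdot 19739 = 41089 - 16817628 = -16776539$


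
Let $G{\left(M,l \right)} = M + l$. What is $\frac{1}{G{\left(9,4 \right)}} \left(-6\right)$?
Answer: $- \frac{6}{13} \approx -0.46154$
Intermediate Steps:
$\frac{1}{G{\left(9,4 \right)}} \left(-6\right) = \frac{1}{9 + 4} \left(-6\right) = \frac{1}{13} \left(-6\right) = - \frac{6}{13}$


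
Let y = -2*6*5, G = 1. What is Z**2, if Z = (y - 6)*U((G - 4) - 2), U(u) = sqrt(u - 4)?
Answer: -39204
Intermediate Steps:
y = -60 (y = -12*5 = -60)
U(u) = sqrt(-4 + u)
Z = -198*I (Z = (-60 - 6)*sqrt(-4 + ((1 - 4) - 2)) = -66*sqrt(-4 + (-3 - 2)) = -66*sqrt(-4 - 5) = -198*I ≈ -198.0*I)
Z**2 = (-198*I)**2 = -39204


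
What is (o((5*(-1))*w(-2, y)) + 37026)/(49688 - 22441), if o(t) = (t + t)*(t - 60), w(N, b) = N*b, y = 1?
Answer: 36026/27247 ≈ 1.3222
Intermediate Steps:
o(t) = 2*t*(-60 + t) (o(t) = (2*t)*(-60 + t) = 2*t*(-60 + t))
(o((5*(-1))*w(-2, y)) + 37026)/(49688 - 22441) = (2*((5*(-1))*(-2*1))*(-60 + (5*(-1))*(-2*1)) + 37026)/(49688 - 22441) = (2*(-5*(-2))*(-60 - 5*(-2)) + 37026)/27247 = (2*10*(-60 + 10) + 37026)*(1/27247) = (2*10*(-50) + 37026)*(1/27247) = (-1000 + 37026)*(1/27247) = 36026*(1/27247) = 36026/27247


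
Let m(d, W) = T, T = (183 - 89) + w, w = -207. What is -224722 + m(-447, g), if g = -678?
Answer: -224835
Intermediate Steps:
T = -113 (T = (183 - 89) - 207 = 94 - 207 = -113)
m(d, W) = -113
-224722 + m(-447, g) = -224722 - 113 = -224835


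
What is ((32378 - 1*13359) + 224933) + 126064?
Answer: 370016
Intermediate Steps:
((32378 - 1*13359) + 224933) + 126064 = ((32378 - 13359) + 224933) + 126064 = (19019 + 224933) + 126064 = 243952 + 126064 = 370016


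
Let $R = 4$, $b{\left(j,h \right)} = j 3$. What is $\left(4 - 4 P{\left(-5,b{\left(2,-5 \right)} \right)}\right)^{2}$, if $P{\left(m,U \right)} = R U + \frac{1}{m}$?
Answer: $\frac{207936}{25} \approx 8317.4$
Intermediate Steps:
$b{\left(j,h \right)} = 3 j$
$P{\left(m,U \right)} = \frac{1}{m} + 4 U$ ($P{\left(m,U \right)} = 4 U + \frac{1}{m} = \frac{1}{m} + 4 U$)
$\left(4 - 4 P{\left(-5,b{\left(2,-5 \right)} \right)}\right)^{2} = \left(4 - 4 \left(\frac{1}{-5} + 4 \cdot 3 \cdot 2\right)\right)^{2} = \left(4 - 4 \left(- \frac{1}{5} + 4 \cdot 6\right)\right)^{2} = \left(4 - 4 \left(- \frac{1}{5} + 24\right)\right)^{2} = \left(4 - \frac{476}{5}\right)^{2} = \left(- \frac{456}{5}\right)^{2} = \frac{207936}{25}$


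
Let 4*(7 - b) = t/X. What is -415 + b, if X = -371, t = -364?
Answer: -21637/53 ≈ -408.25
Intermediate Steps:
b = 358/53 (b = 7 - (-91)/(-371) = 7 - (-91)*(-1)/371 = 7 - ¼*52/53 = 7 - 13/53 = 358/53 ≈ 6.7547)
-415 + b = -415 + 358/53 = -21637/53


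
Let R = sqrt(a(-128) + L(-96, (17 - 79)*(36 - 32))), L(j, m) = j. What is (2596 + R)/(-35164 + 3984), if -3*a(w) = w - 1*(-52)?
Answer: -649/7795 - I*sqrt(159)/46770 ≈ -0.083259 - 0.00026961*I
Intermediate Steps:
a(w) = -52/3 - w/3 (a(w) = -(w - 1*(-52))/3 = -(w + 52)/3 = -(52 + w)/3 = -52/3 - w/3)
R = 2*I*sqrt(159)/3 (R = sqrt((-52/3 - 1/3*(-128)) - 96) = sqrt((-52/3 + 128/3) - 96) = sqrt(76/3 - 96) = sqrt(-212/3) = 2*I*sqrt(159)/3 ≈ 8.4063*I)
(2596 + R)/(-35164 + 3984) = (2596 + 2*I*sqrt(159)/3)/(-35164 + 3984) = (2596 + 2*I*sqrt(159)/3)/(-31180) = (2596 + 2*I*sqrt(159)/3)*(-1/31180) = -649/7795 - I*sqrt(159)/46770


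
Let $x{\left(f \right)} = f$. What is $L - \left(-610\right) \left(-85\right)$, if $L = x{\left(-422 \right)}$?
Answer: $-52272$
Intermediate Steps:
$L = -422$
$L - \left(-610\right) \left(-85\right) = -422 - \left(-610\right) \left(-85\right) = -422 - 51850 = -52272$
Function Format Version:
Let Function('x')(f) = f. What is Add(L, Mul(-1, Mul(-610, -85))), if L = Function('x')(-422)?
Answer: -52272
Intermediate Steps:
L = -422
Add(L, Mul(-1, Mul(-610, -85))) = Add(-422, Mul(-1, Mul(-610, -85))) = Add(-422, Mul(-1, 51850)) = Add(-422, -51850) = -52272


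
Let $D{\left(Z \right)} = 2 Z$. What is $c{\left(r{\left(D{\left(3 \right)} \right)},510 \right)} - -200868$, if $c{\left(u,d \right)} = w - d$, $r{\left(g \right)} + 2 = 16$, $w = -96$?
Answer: $200262$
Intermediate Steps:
$r{\left(g \right)} = 14$ ($r{\left(g \right)} = -2 + 16 = 14$)
$c{\left(u,d \right)} = -96 - d$
$c{\left(r{\left(D{\left(3 \right)} \right)},510 \right)} - -200868 = \left(-96 - 510\right) - -200868 = \left(-96 - 510\right) + 200868 = -606 + 200868 = 200262$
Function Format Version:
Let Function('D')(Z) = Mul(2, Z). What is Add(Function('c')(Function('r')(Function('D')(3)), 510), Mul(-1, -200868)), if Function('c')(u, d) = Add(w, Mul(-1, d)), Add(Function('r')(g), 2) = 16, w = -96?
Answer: 200262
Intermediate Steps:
Function('r')(g) = 14 (Function('r')(g) = Add(-2, 16) = 14)
Function('c')(u, d) = Add(-96, Mul(-1, d))
Add(Function('c')(Function('r')(Function('D')(3)), 510), Mul(-1, -200868)) = Add(Add(-96, Mul(-1, 510)), Mul(-1, -200868)) = Add(Add(-96, -510), 200868) = Add(-606, 200868) = 200262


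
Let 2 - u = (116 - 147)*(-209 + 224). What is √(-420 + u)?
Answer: √47 ≈ 6.8557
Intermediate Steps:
u = 467 (u = 2 - (116 - 147)*(-209 + 224) = 2 - (-31)*15 = 2 - 1*(-465) = 2 + 465 = 467)
√(-420 + u) = √(-420 + 467) = √47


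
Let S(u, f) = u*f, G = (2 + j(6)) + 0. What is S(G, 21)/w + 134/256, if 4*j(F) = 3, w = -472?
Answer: 3029/7552 ≈ 0.40109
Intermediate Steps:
j(F) = 3/4 (j(F) = (1/4)*3 = 3/4)
G = 11/4 (G = (2 + 3/4) + 0 = 11/4 + 0 = 11/4 ≈ 2.7500)
S(u, f) = f*u
S(G, 21)/w + 134/256 = (21*(11/4))/(-472) + 134/256 = (231/4)*(-1/472) + 134*(1/256) = -231/1888 + 67/128 = 3029/7552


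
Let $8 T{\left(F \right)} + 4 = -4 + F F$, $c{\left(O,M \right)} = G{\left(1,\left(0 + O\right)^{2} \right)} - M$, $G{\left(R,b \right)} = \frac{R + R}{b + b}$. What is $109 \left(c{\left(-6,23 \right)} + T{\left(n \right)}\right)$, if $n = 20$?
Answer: $\frac{102133}{36} \approx 2837.0$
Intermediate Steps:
$G{\left(R,b \right)} = \frac{R}{b}$ ($G{\left(R,b \right)} = \frac{2 R}{2 b} = 2 R \frac{1}{2 b} = \frac{R}{b}$)
$c{\left(O,M \right)} = \frac{1}{O^{2}} - M$ ($c{\left(O,M \right)} = 1 \frac{1}{\left(0 + O\right)^{2}} - M = 1 \frac{1}{O^{2}} - M = \frac{1}{O^{2}} - M$)
$T{\left(F \right)} = -1 + \frac{F^{2}}{8}$ ($T{\left(F \right)} = - \frac{1}{2} + \frac{-4 + F F}{8} = - \frac{1}{2} + \frac{-4 + F^{2}}{8} = - \frac{1}{2} + \left(- \frac{1}{2} + \frac{F^{2}}{8}\right) = -1 + \frac{F^{2}}{8}$)
$109 \left(c{\left(-6,23 \right)} + T{\left(n \right)}\right) = 109 \left(\left(\frac{1}{36} - 23\right) - \left(1 - \frac{20^{2}}{8}\right)\right) = 109 \left(\left(\frac{1}{36} - 23\right) + \left(-1 + \frac{1}{8} \cdot 400\right)\right) = 109 \left(- \frac{827}{36} + \left(-1 + 50\right)\right) = 109 \left(- \frac{827}{36} + 49\right) = 109 \cdot \frac{937}{36} = \frac{102133}{36}$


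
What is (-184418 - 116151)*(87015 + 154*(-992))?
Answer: 19763313457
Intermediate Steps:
(-184418 - 116151)*(87015 + 154*(-992)) = -300569*(87015 - 152768) = -300569*(-65753) = 19763313457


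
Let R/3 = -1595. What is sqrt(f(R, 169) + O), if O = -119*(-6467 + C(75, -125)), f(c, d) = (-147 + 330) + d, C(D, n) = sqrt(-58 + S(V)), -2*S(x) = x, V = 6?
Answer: sqrt(769925 - 119*I*sqrt(61)) ≈ 877.45 - 0.53*I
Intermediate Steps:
S(x) = -x/2
C(D, n) = I*sqrt(61) (C(D, n) = sqrt(-58 - 1/2*6) = sqrt(-58 - 3) = sqrt(-61) = I*sqrt(61))
R = -4785 (R = 3*(-1595) = -4785)
f(c, d) = 183 + d
O = 769573 - 119*I*sqrt(61) (O = -119*(-6467 + I*sqrt(61)) = 769573 - 119*I*sqrt(61) ≈ 7.6957e+5 - 929.42*I)
sqrt(f(R, 169) + O) = sqrt((183 + 169) + (769573 - 119*I*sqrt(61))) = sqrt(352 + (769573 - 119*I*sqrt(61))) = sqrt(769925 - 119*I*sqrt(61))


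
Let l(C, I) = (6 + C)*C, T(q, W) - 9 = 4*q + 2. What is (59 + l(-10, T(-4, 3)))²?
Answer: 9801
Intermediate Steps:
T(q, W) = 11 + 4*q (T(q, W) = 9 + (4*q + 2) = 9 + (2 + 4*q) = 11 + 4*q)
l(C, I) = C*(6 + C)
(59 + l(-10, T(-4, 3)))² = (59 - 10*(6 - 10))² = (59 - 10*(-4))² = (59 + 40)² = 99² = 9801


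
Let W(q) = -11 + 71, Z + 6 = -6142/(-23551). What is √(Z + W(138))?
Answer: 2*√7523932174/23551 ≈ 7.3662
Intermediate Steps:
Z = -135164/23551 (Z = -6 - 6142/(-23551) = -6 - 6142*(-1/23551) = -6 + 6142/23551 = -135164/23551 ≈ -5.7392)
W(q) = 60
√(Z + W(138)) = √(-135164/23551 + 60) = √(1277896/23551) = 2*√7523932174/23551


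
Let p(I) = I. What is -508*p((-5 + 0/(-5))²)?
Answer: -12700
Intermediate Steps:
-508*p((-5 + 0/(-5))²) = -508*(-5 + 0/(-5))² = -508*(-5 + 0*(-⅕))² = -508*(-5 + 0)² = -508*(-5)² = -508*25 = -12700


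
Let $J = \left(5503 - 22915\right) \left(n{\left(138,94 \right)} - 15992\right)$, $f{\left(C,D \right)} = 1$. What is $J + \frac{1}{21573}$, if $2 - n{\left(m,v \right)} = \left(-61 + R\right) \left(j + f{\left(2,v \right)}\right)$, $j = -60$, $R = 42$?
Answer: $\frac{6427389119437}{21573} \approx 2.9794 \cdot 10^{8}$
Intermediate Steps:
$n{\left(m,v \right)} = -1119$ ($n{\left(m,v \right)} = 2 - \left(-61 + 42\right) \left(-60 + 1\right) = 2 - \left(-19\right) \left(-59\right) = 2 - 1121 = -1119$)
$J = 297936732$ ($J = \left(5503 - 22915\right) \left(-1119 - 15992\right) = \left(-17412\right) \left(-17111\right) = 297936732$)
$J + \frac{1}{21573} = 297936732 + \frac{1}{21573} = \frac{6427389119437}{21573}$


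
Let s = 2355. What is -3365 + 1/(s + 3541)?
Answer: -19840039/5896 ≈ -3365.0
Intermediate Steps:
-3365 + 1/(s + 3541) = -3365 + 1/(2355 + 3541) = -3365 + 1/5896 = -19840039/5896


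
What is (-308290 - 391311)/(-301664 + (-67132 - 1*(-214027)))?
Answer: 699601/154769 ≈ 4.5203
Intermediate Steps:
(-308290 - 391311)/(-301664 + (-67132 - 1*(-214027))) = -699601/(-301664 + (-67132 + 214027)) = -699601/(-301664 + 146895) = -699601/(-154769) = -699601*(-1/154769) = 699601/154769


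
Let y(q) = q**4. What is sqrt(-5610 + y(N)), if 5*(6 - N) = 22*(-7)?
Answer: sqrt(1142722486)/25 ≈ 1352.2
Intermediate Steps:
N = 184/5 (N = 6 - 22*(-7)/5 = 6 - 1/5*(-154) = 6 + 154/5 = 184/5 ≈ 36.800)
sqrt(-5610 + y(N)) = sqrt(-5610 + (184/5)**4) = sqrt(-5610 + 1146228736/625) = sqrt(1142722486/625) = sqrt(1142722486)/25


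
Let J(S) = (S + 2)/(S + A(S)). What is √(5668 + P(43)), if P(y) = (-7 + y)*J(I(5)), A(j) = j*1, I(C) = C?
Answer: √142330/5 ≈ 75.453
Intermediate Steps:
A(j) = j
J(S) = (2 + S)/(2*S) (J(S) = (S + 2)/(S + S) = (2 + S)/((2*S)) = (2 + S)*(1/(2*S)) = (2 + S)/(2*S))
P(y) = -49/10 + 7*y/10 (P(y) = (-7 + y)*((½)*(2 + 5)/5) = (-7 + y)*((½)*(⅕)*7) = (-7 + y)*(7/10) = -49/10 + 7*y/10)
√(5668 + P(43)) = √(5668 + (-49/10 + (7/10)*43)) = √(5668 + (-49/10 + 301/10)) = √(5668 + 126/5) = √(28466/5) = √142330/5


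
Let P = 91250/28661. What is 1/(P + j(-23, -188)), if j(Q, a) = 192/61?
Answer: 1748321/11069162 ≈ 0.15795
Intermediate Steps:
j(Q, a) = 192/61 (j(Q, a) = 192*(1/61) = 192/61)
P = 91250/28661 (P = 91250*(1/28661) = 91250/28661 ≈ 3.1838)
1/(P + j(-23, -188)) = 1/(91250/28661 + 192/61) = 1/(11069162/1748321) = 1748321/11069162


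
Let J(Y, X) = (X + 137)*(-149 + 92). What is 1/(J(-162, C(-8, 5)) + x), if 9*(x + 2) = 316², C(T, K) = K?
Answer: 9/26992 ≈ 0.00033343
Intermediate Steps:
J(Y, X) = -7809 - 57*X (J(Y, X) = (137 + X)*(-57) = -7809 - 57*X)
x = 99838/9 (x = -2 + (⅑)*316² = -2 + (⅑)*99856 = -2 + 99856/9 = 99838/9 ≈ 11093.)
1/(J(-162, C(-8, 5)) + x) = 1/((-7809 - 57*5) + 99838/9) = 1/((-7809 - 285) + 99838/9) = 1/(-8094 + 99838/9) = 1/(26992/9) = 9/26992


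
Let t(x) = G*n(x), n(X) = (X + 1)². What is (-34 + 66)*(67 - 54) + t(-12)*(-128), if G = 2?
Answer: -30560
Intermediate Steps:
n(X) = (1 + X)²
t(x) = 2*(1 + x)²
(-34 + 66)*(67 - 54) + t(-12)*(-128) = (-34 + 66)*(67 - 54) + (2*(1 - 12)²)*(-128) = 32*13 + (2*(-11)²)*(-128) = 416 + (2*121)*(-128) = 416 + 242*(-128) = 416 - 30976 = -30560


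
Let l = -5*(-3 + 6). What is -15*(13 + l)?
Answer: 30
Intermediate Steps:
l = -15 (l = -5*3 = -15)
-15*(13 + l) = -15*(13 - 15) = -15*(-2) = 30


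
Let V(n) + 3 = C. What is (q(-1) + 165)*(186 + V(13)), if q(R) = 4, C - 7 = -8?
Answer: 30758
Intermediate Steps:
C = -1 (C = 7 - 8 = -1)
V(n) = -4 (V(n) = -3 - 1 = -4)
(q(-1) + 165)*(186 + V(13)) = (4 + 165)*(186 - 4) = 169*182 = 30758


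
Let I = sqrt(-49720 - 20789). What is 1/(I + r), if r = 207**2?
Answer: 14283/612035770 - I*sqrt(70509)/1836107310 ≈ 2.3337e-5 - 1.4462e-7*I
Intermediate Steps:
r = 42849
I = I*sqrt(70509) (I = sqrt(-70509) = I*sqrt(70509) ≈ 265.54*I)
1/(I + r) = 1/(I*sqrt(70509) + 42849) = 1/(42849 + I*sqrt(70509))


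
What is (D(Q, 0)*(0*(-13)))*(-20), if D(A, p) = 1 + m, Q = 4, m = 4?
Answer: 0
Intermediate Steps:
D(A, p) = 5 (D(A, p) = 1 + 4 = 5)
(D(Q, 0)*(0*(-13)))*(-20) = (5*(0*(-13)))*(-20) = (5*0)*(-20) = 0*(-20) = 0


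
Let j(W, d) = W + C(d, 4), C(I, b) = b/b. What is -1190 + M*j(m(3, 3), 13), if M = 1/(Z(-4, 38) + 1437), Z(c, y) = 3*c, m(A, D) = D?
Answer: -1695746/1425 ≈ -1190.0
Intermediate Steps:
C(I, b) = 1
j(W, d) = 1 + W (j(W, d) = W + 1 = 1 + W)
M = 1/1425 (M = 1/(3*(-4) + 1437) = 1/(-12 + 1437) = 1/1425 ≈ 0.00070175)
-1190 + M*j(m(3, 3), 13) = -1190 + (1 + 3)/1425 = -1190 + (1/1425)*4 = -1190 + 4/1425 = -1695746/1425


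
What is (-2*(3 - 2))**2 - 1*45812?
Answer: -45808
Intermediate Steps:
(-2*(3 - 2))**2 - 1*45812 = (-2*1)**2 - 45812 = (-2)**2 - 45812 = 4 - 45812 = -45808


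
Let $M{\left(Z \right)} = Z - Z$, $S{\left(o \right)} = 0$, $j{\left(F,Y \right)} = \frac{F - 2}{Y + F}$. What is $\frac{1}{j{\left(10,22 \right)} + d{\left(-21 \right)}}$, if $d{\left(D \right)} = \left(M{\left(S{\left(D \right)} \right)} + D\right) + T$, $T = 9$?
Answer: $- \frac{4}{47} \approx -0.085106$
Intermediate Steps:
$j{\left(F,Y \right)} = \frac{-2 + F}{F + Y}$
$M{\left(Z \right)} = 0$
$d{\left(D \right)} = 9 + D$ ($d{\left(D \right)} = \left(0 + D\right) + 9 = D + 9 = 9 + D$)
$\frac{1}{j{\left(10,22 \right)} + d{\left(-21 \right)}} = \frac{1}{\frac{-2 + 10}{10 + 22} + \left(9 - 21\right)} = \frac{1}{\frac{1}{32} \cdot 8 - 12} = \frac{1}{\frac{1}{4} - 12} = \frac{1}{- \frac{47}{4}} = - \frac{4}{47}$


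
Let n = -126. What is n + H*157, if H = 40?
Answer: 6154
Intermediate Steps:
n + H*157 = -126 + 40*157 = -126 + 6280 = 6154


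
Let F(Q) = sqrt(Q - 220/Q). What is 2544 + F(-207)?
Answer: 2544 + I*sqrt(980467)/69 ≈ 2544.0 + 14.351*I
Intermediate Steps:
2544 + F(-207) = 2544 + sqrt(-207 - 220/(-207)) = 2544 + sqrt(-207 - 220*(-1/207)) = 2544 + sqrt(-207 + 220/207) = 2544 + sqrt(-42629/207) = 2544 + I*sqrt(980467)/69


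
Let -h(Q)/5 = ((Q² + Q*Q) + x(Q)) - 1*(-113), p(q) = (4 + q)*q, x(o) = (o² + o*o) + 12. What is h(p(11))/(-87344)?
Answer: 545125/87344 ≈ 6.2411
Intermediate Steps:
x(o) = 12 + 2*o² (x(o) = (o² + o²) + 12 = 2*o² + 12 = 12 + 2*o²)
p(q) = q*(4 + q)
h(Q) = -625 - 20*Q² (h(Q) = -5*(((Q² + Q*Q) + (12 + 2*Q²)) - 1*(-113)) = -5*(((Q² + Q²) + (12 + 2*Q²)) + 113) = -5*((2*Q² + (12 + 2*Q²)) + 113) = -5*((12 + 4*Q²) + 113) = -5*(125 + 4*Q²) = -625 - 20*Q²)
h(p(11))/(-87344) = (-625 - 20*121*(4 + 11)²)/(-87344) = (-625 - 20*(11*15)²)*(-1/87344) = (-625 - 20*165²)*(-1/87344) = (-625 - 20*27225)*(-1/87344) = (-625 - 544500)*(-1/87344) = -545125*(-1/87344) = 545125/87344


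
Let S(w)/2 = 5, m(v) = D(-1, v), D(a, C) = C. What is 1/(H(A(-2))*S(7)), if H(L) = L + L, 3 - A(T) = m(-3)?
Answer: 1/120 ≈ 0.0083333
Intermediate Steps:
m(v) = v
A(T) = 6 (A(T) = 3 - 1*(-3) = 3 + 3 = 6)
S(w) = 10 (S(w) = 2*5 = 10)
H(L) = 2*L
1/(H(A(-2))*S(7)) = 1/((2*6)*10) = 1/(12*10) = 1/120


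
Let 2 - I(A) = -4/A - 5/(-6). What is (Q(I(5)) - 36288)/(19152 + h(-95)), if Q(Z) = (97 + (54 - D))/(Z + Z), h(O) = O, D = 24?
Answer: -2139087/1124363 ≈ -1.9025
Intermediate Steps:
I(A) = 7/6 + 4/A (I(A) = 2 - (-4/A - 5/(-6)) = 2 - (-4/A - 5*(-⅙)) = 2 - (-4/A + ⅚) = 2 - (⅚ - 4/A) = 2 + (-⅚ + 4/A) = 7/6 + 4/A)
Q(Z) = 127/(2*Z) (Q(Z) = (97 + (54 - 1*24))/(Z + Z) = (97 + (54 - 24))/((2*Z)) = (97 + 30)*(1/(2*Z)) = 127*(1/(2*Z)) = 127/(2*Z))
(Q(I(5)) - 36288)/(19152 + h(-95)) = (127/(2*(7/6 + 4/5)) - 36288)/(19152 - 95) = (127/(2*(7/6 + 4*(⅕))) - 36288)/19057 = (127/(2*(7/6 + ⅘)) - 36288)*(1/19057) = (127/(2*(59/30)) - 36288)*(1/19057) = ((127/2)*(30/59) - 36288)*(1/19057) = (1905/59 - 36288)*(1/19057) = -2139087/59*1/19057 = -2139087/1124363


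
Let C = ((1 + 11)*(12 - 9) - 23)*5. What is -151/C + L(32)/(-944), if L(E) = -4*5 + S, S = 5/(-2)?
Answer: -282163/122720 ≈ -2.2992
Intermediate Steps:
S = -5/2 (S = 5*(-½) = -5/2 ≈ -2.5000)
L(E) = -45/2 (L(E) = -4*5 - 5/2 = -20 - 5/2 = -45/2)
C = 65 (C = (12*3 - 23)*5 = (36 - 23)*5 = 13*5 = 65)
-151/C + L(32)/(-944) = -151/65 - 45/2/(-944) = -151*1/65 - 45/2*(-1/944) = -151/65 + 45/1888 = -282163/122720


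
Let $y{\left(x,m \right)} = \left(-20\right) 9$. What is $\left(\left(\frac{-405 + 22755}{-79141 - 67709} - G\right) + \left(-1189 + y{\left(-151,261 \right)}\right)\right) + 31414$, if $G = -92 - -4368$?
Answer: $\frac{25227702}{979} \approx 25769.0$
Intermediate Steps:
$G = 4276$ ($G = -92 + 4368 = 4276$)
$y{\left(x,m \right)} = -180$
$\left(\left(\frac{-405 + 22755}{-79141 - 67709} - G\right) + \left(-1189 + y{\left(-151,261 \right)}\right)\right) + 31414 = \left(\left(\frac{-405 + 22755}{-79141 - 67709} - 4276\right) - 1369\right) + 31414 = \left(\left(\frac{22350}{-146850} - 4276\right) - 1369\right) + 31414 = \left(\left(22350 \left(- \frac{1}{146850}\right) - 4276\right) - 1369\right) + 31414 = \left(\left(- \frac{149}{979} - 4276\right) - 1369\right) + 31414 = \left(- \frac{4186353}{979} - 1369\right) + 31414 = - \frac{5526604}{979} + 31414 = \frac{25227702}{979}$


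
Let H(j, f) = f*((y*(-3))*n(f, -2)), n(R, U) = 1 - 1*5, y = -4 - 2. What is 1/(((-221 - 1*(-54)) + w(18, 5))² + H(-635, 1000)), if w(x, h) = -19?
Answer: -1/37404 ≈ -2.6735e-5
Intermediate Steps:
y = -6
n(R, U) = -4 (n(R, U) = 1 - 5 = -4)
H(j, f) = -72*f (H(j, f) = f*(-6*(-3)*(-4)) = f*(18*(-4)) = f*(-72) = -72*f)
1/(((-221 - 1*(-54)) + w(18, 5))² + H(-635, 1000)) = 1/(((-221 - 1*(-54)) - 19)² - 72*1000) = 1/(((-221 + 54) - 19)² - 72000) = 1/((-167 - 19)² - 72000) = 1/((-186)² - 72000) = 1/(34596 - 72000) = 1/(-37404) = -1/37404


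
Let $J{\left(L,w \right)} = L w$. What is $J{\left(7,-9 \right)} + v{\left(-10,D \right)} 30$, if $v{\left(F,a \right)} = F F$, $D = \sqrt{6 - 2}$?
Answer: $2937$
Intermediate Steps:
$D = 2$ ($D = \sqrt{4} = 2$)
$v{\left(F,a \right)} = F^{2}$
$J{\left(7,-9 \right)} + v{\left(-10,D \right)} 30 = 7 \left(-9\right) + \left(-10\right)^{2} \cdot 30 = -63 + 100 \cdot 30 = -63 + 3000 = 2937$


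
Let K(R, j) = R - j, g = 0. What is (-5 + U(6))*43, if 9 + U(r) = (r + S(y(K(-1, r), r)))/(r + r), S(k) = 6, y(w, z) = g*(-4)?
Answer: -559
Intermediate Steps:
y(w, z) = 0 (y(w, z) = 0*(-4) = 0)
U(r) = -9 + (6 + r)/(2*r) (U(r) = -9 + (r + 6)/(r + r) = -9 + (6 + r)/((2*r)) = -9 + (6 + r)*(1/(2*r)) = -9 + (6 + r)/(2*r))
(-5 + U(6))*43 = (-5 + (-17/2 + 3/6))*43 = (-5 + (-17/2 + 3*(1/6)))*43 = (-5 + (-17/2 + 1/2))*43 = (-5 - 8)*43 = -13*43 = -559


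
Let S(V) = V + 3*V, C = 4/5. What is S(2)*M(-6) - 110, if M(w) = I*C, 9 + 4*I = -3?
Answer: -646/5 ≈ -129.20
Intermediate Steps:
C = 4/5 (C = 4*(1/5) = 4/5 ≈ 0.80000)
I = -3 (I = -9/4 + (1/4)*(-3) = -9/4 - 3/4 = -3)
M(w) = -12/5 (M(w) = -3*4/5 = -12/5)
S(V) = 4*V
S(2)*M(-6) - 110 = (4*2)*(-12/5) - 110 = 8*(-12/5) - 110 = -96/5 - 110 = -646/5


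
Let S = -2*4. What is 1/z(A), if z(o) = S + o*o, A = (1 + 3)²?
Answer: 1/248 ≈ 0.0040323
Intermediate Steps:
A = 16 (A = 4² = 16)
S = -8
z(o) = -8 + o² (z(o) = -8 + o*o = -8 + o²)
1/z(A) = 1/(-8 + 16²) = 1/(-8 + 256) = 1/248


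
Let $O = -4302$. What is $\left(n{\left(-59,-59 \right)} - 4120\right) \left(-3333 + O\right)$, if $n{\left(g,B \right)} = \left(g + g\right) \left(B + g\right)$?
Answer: $-74853540$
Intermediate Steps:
$n{\left(g,B \right)} = 2 g \left(B + g\right)$
$\left(n{\left(-59,-59 \right)} - 4120\right) \left(-3333 + O\right) = \left(2 \left(-59\right) \left(-59 - 59\right) - 4120\right) \left(-3333 - 4302\right) = \left(2 \left(-59\right) \left(-118\right) - 4120\right) \left(-7635\right) = \left(13924 - 4120\right) \left(-7635\right) = 9804 \left(-7635\right) = -74853540$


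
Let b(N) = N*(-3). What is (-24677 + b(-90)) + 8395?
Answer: -16012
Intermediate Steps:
b(N) = -3*N
(-24677 + b(-90)) + 8395 = (-24677 - 3*(-90)) + 8395 = (-24677 + 270) + 8395 = -24407 + 8395 = -16012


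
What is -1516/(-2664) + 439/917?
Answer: 639917/610722 ≈ 1.0478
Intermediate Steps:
-1516/(-2664) + 439/917 = -1516*(-1/2664) + 439*(1/917) = 379/666 + 439/917 = 639917/610722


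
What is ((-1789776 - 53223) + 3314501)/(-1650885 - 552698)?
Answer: -1471502/2203583 ≈ -0.66778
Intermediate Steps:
((-1789776 - 53223) + 3314501)/(-1650885 - 552698) = (-1842999 + 3314501)/(-2203583) = 1471502*(-1/2203583) = -1471502/2203583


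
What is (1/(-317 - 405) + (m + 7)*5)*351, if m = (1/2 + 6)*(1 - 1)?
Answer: 8869419/722 ≈ 12285.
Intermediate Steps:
m = 0 (m = (½ + 6)*0 = (13/2)*0 = 0)
(1/(-317 - 405) + (m + 7)*5)*351 = (1/(-317 - 405) + (0 + 7)*5)*351 = (1/(-722) + 7*5)*351 = (-1/722 + 35)*351 = (25269/722)*351 = 8869419/722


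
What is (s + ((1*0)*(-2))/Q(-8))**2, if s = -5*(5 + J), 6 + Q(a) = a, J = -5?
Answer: 0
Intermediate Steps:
Q(a) = -6 + a
s = 0 (s = -5*(5 - 5) = -5*0 = 0)
(s + ((1*0)*(-2))/Q(-8))**2 = (0 + ((1*0)*(-2))/(-6 - 8))**2 = (0 + (0*(-2))/(-14))**2 = (0 + 0*(-1/14))**2 = (0 + 0)**2 = 0**2 = 0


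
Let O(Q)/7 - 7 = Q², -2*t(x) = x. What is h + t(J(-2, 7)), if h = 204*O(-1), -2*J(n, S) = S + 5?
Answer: 11427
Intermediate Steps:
J(n, S) = -5/2 - S/2 (J(n, S) = -(S + 5)/2 = -(5 + S)/2 = -5/2 - S/2)
t(x) = -x/2
O(Q) = 49 + 7*Q²
h = 11424 (h = 204*(49 + 7*(-1)²) = 204*(49 + 7*1) = 204*(49 + 7) = 204*56 = 11424)
h + t(J(-2, 7)) = 11424 - (-5/2 - ½*7)/2 = 11424 - (-5/2 - 7/2)/2 = 11424 - ½*(-6) = 11424 + 3 = 11427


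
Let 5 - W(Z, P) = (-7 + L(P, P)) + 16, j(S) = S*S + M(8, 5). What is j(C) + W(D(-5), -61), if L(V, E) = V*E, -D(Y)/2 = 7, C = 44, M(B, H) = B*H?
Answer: -1749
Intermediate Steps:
D(Y) = -14 (D(Y) = -2*7 = -14)
j(S) = 40 + S² (j(S) = S*S + 8*5 = S² + 40 = 40 + S²)
L(V, E) = E*V
W(Z, P) = -4 - P² (W(Z, P) = 5 - ((-7 + P*P) + 16) = 5 - ((-7 + P²) + 16) = 5 - (9 + P²) = 5 + (-9 - P²) = -4 - P²)
j(C) + W(D(-5), -61) = (40 + 44²) + (-4 - 1*(-61)²) = (40 + 1936) + (-4 - 1*3721) = 1976 + (-4 - 3721) = 1976 - 3725 = -1749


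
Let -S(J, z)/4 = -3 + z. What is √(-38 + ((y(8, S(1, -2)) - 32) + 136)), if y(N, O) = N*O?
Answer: √226 ≈ 15.033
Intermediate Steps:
S(J, z) = 12 - 4*z (S(J, z) = -4*(-3 + z) = 12 - 4*z)
√(-38 + ((y(8, S(1, -2)) - 32) + 136)) = √(-38 + ((8*(12 - 4*(-2)) - 32) + 136)) = √(-38 + ((8*(12 + 8) - 32) + 136)) = √(-38 + ((8*20 - 32) + 136)) = √(-38 + ((160 - 32) + 136)) = √(-38 + (128 + 136)) = √(-38 + 264) = √226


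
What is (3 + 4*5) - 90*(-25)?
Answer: 2273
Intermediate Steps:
(3 + 4*5) - 90*(-25) = (3 + 20) + 2250 = 23 + 2250 = 2273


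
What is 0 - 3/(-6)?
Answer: 1/2 ≈ 0.50000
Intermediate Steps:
0 - 3/(-6) = 0 - 1/6*(-3) = 0 + 1/2 = 1/2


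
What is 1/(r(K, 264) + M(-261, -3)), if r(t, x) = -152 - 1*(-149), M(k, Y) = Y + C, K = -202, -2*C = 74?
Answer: -1/43 ≈ -0.023256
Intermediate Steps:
C = -37 (C = -1/2*74 = -37)
M(k, Y) = -37 + Y (M(k, Y) = Y - 37 = -37 + Y)
r(t, x) = -3 (r(t, x) = -152 + 149 = -3)
1/(r(K, 264) + M(-261, -3)) = 1/(-3 + (-37 - 3)) = 1/(-3 - 40) = 1/(-43) = -1/43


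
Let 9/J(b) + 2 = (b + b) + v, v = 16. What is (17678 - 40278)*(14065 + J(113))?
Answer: -635739695/2 ≈ -3.1787e+8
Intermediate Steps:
J(b) = 9/(14 + 2*b) (J(b) = 9/(-2 + ((b + b) + 16)) = 9/(-2 + (2*b + 16)) = 9/(-2 + (16 + 2*b)) = 9/(14 + 2*b))
(17678 - 40278)*(14065 + J(113)) = (17678 - 40278)*(14065 + 9/(2*(7 + 113))) = -22600*(14065 + (9/2)/120) = -22600*(14065 + (9/2)*(1/120)) = -22600*(14065 + 3/80) = -22600*1125203/80 = -635739695/2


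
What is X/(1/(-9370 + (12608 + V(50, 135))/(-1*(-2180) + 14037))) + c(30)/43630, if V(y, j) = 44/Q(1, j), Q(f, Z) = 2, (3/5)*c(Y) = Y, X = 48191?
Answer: -31946637945778695/70754771 ≈ -4.5151e+8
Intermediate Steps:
c(Y) = 5*Y/3
V(y, j) = 22 (V(y, j) = 44/2 = 44*(½) = 22)
X/(1/(-9370 + (12608 + V(50, 135))/(-1*(-2180) + 14037))) + c(30)/43630 = 48191/(1/(-9370 + (12608 + 22)/(-1*(-2180) + 14037))) + ((5/3)*30)/43630 = 48191/(1/(-9370 + 12630/(2180 + 14037))) + 50*(1/43630) = 48191/(1/(-9370 + 12630/16217)) + 5/4363 = 48191/(1/(-151940660/16217)) + 5/4363 = 48191/(-16217/151940660) + 5/4363 = 48191*(-151940660/16217) + 5/4363 = -7322172346060/16217 + 5/4363 = -31946637945778695/70754771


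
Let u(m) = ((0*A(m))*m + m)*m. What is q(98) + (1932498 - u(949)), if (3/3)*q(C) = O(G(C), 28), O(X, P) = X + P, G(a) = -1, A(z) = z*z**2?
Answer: 1031924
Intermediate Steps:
A(z) = z**3
O(X, P) = P + X
u(m) = m**2 (u(m) = ((0*m**3)*m + m)*m = (0*m + m)*m = (0 + m)*m = m*m = m**2)
q(C) = 27 (q(C) = 28 - 1 = 27)
q(98) + (1932498 - u(949)) = 27 + (1932498 - 1*949**2) = 27 + (1932498 - 1*900601) = 27 + (1932498 - 900601) = 27 + 1031897 = 1031924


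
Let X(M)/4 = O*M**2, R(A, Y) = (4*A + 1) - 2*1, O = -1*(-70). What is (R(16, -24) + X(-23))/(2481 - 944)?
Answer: 148183/1537 ≈ 96.411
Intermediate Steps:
O = 70
R(A, Y) = -1 + 4*A (R(A, Y) = (1 + 4*A) - 2 = -1 + 4*A)
X(M) = 280*M**2 (X(M) = 4*(70*M**2) = 280*M**2)
(R(16, -24) + X(-23))/(2481 - 944) = ((-1 + 4*16) + 280*(-23)**2)/(2481 - 944) = ((-1 + 64) + 280*529)/1537 = (63 + 148120)*(1/1537) = 148183*(1/1537) = 148183/1537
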